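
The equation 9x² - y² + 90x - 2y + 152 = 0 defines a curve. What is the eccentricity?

9(x² + 10x) -(y² + 2y) = -152
9(x + 5)² -(y + 1)² = -152 + 225 - 1 = 72
Divide by 72: (x + 5)²/8 - (y + 1)²/72 = 1
Hyperbola, center (-5, -1), transverse axis horizontal; a² = 8, b² = 72.
c² = a² + b² = 80, so c = 4√5.
e = c/a = 4√5/2√2 = √10.

e = √10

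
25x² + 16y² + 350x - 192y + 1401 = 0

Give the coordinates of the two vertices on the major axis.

Collect terms: 25(x² + 14x) + 16(y² - 12y) = -1401
Complete the square: 25(x + 7)² + 16(y - 6)² = -1401 + 1225 + 576 = 400
Divide through by 400 to get (x + 7)²/16 + (y - 6)²/25 = 1.
Ellipse, center (-7, 6), major axis vertical; a² = 25, b² = 16.
a = 5. Vertices at (h, k ± a).

(-7, 1) and (-7, 11)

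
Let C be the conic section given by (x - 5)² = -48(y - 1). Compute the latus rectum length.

48

Vertex (5, 1); 4p = -48 so p = -12. Opens down.
Latus rectum length = |4p| = 48.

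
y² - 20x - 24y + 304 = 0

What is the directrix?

x = 3

Only y is squared. Complete the square in y: (y - 12)² = 20(x - 8).
Vertex (8, 12); 4p = 20 so p = 5. Opens right.
Directrix is the vertical line x = h − p = 8 − (5) = 3.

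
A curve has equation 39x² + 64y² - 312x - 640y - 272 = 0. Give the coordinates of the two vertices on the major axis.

(-4, 5) and (12, 5)

Rearranging, 39(x² - 8x) + 64(y² - 10y) = 272.
39(x - 4)² + 64(y - 5)² = 272 + 624 + 1600 = 2496
Dividing both sides by 2496: (x - 4)²/64 + (y - 5)²/39 = 1
Ellipse, center (4, 5), major axis horizontal; a² = 64, b² = 39.
a = 8. Vertices at (h ± a, k).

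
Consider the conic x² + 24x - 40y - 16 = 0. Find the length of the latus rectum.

Only x is squared. Complete the square in x: (x + 12)² = 40(y + 4).
Vertex (-12, -4); 4p = 40 so p = 10. Opens up.
Latus rectum length = |4p| = 40.

40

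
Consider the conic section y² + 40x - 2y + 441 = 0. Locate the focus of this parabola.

(-21, 1)

Only y is squared. Complete the square in y: (y - 1)² = -40(x + 11).
Vertex (-11, 1); 4p = -40 so p = -10. Opens left.
Focus is p units from the vertex along the axis: (h + p, k).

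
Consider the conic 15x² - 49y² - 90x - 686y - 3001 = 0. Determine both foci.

(-5, -7) and (11, -7)

Rearranging, 15(x² - 6x) -49(y² + 14y) = 3001.
Complete the square in x and y: 15(x - 3)² -49(y + 7)² = 3001 + 135 - 2401 = 735
Dividing both sides by 735: (x - 3)²/49 - (y + 7)²/15 = 1
Hyperbola, center (3, -7), transverse axis horizontal; a² = 49, b² = 15.
c² = a² + b² = 49 + 15 = 64, so c = 8.
Foci lie on the horizontal axis through the center: (h ± c, k).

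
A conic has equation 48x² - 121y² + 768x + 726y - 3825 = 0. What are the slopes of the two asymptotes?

4√3/11 and -4√3/11

Collect terms: 48(x² + 16x) -121(y² - 6y) = 3825
Completing the square gives 48(x + 8)² -121(y - 3)² = 3825 + 3072 - 1089 = 5808.
Divide through by 5808 to get (x + 8)²/121 - (y - 3)²/48 = 1.
Hyperbola, center (-8, 3), transverse axis horizontal; a² = 121, b² = 48.
For a horizontal hyperbola the asymptotes have slope ±b/a.
Here that is ±4√3/11.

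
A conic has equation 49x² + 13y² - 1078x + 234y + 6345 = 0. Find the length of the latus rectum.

Rearranging, 49(x² - 22x) + 13(y² + 18y) = -6345.
49(x - 11)² + 13(y + 9)² = -6345 + 5929 + 1053 = 637
Divide through by 637 to get (x - 11)²/13 + (y + 9)²/49 = 1.
Ellipse, center (11, -9), major axis vertical; a² = 49, b² = 13.
Latus rectum length = 2b²/a = 2·13/7 = 26/7.

26/7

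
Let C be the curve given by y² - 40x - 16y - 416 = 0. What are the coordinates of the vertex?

(-12, 8)

Only y is squared. Complete the square in y: (y - 8)² = 40(x + 12).
Vertex (-12, 8); 4p = 40 so p = 10. Opens right.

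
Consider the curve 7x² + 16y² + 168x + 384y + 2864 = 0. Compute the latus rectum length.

Collect terms: 7(x² + 24x) + 16(y² + 24y) = -2864
Complete the square: 7(x + 12)² + 16(y + 12)² = -2864 + 1008 + 2304 = 448
Divide by 448: (x + 12)²/64 + (y + 12)²/28 = 1
Ellipse, center (-12, -12), major axis horizontal; a² = 64, b² = 28.
Latus rectum length = 2b²/a = 2·28/8 = 7.

7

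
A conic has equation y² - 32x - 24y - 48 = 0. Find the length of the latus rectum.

Only y is squared. Complete the square in y: (y - 12)² = 32(x + 6).
Vertex (-6, 12); 4p = 32 so p = 8. Opens right.
Latus rectum length = |4p| = 32.

32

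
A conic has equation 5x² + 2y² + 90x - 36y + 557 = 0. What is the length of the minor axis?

5(x² + 18x) + 2(y² - 18y) = -557
5(x + 9)² + 2(y - 9)² = -557 + 405 + 162 = 10
Dividing both sides by 10: (x + 9)²/2 + (y - 9)²/5 = 1
Ellipse, center (-9, 9), major axis vertical; a² = 5, b² = 2.
b² = 2 so b = √2; the minor axis has length 2b = 2√2.

2√2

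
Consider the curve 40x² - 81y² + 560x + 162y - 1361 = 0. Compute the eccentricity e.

Collect terms: 40(x² + 14x) -81(y² - 2y) = 1361
Complete the square in x and y: 40(x + 7)² -81(y - 1)² = 1361 + 1960 - 81 = 3240
Dividing both sides by 3240: (x + 7)²/81 - (y - 1)²/40 = 1
Hyperbola, center (-7, 1), transverse axis horizontal; a² = 81, b² = 40.
c² = a² + b² = 121, so c = 11.
e = c/a = 11/9.

e = 11/9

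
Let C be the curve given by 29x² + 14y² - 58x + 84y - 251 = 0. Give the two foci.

Rearranging, 29(x² - 2x) + 14(y² + 6y) = 251.
Complete the square in x and y: 29(x - 1)² + 14(y + 3)² = 251 + 29 + 126 = 406
Dividing both sides by 406: (x - 1)²/14 + (y + 3)²/29 = 1
Ellipse, center (1, -3), major axis vertical; a² = 29, b² = 14.
c² = a² - b² = 29 - 14 = 15, so c = √15.
Foci lie on the vertical axis through the center: (h, k ± c).

(1, -3 - √15) and (1, -3 + √15)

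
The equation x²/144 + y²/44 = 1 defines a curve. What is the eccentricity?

Center (0, 0). The larger denominator 144 sits under the x-term, so the major axis is horizontal; a² = 144, b² = 44.
c² = a² - b² = 100, so c = 10.
e = c/a = 10/12 = 5/6.

e = 5/6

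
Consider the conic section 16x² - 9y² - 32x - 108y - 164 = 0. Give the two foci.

(1, -11) and (1, -1)

16(x² - 2x) -9(y² + 12y) = 164
Complete the square in x and y: 16(x - 1)² -9(y + 6)² = 164 + 16 - 324 = -144
Divide by -144: (y + 6)²/16 - (x - 1)²/9 = 1
Hyperbola, center (1, -6), transverse axis vertical; a² = 16, b² = 9.
c² = a² + b² = 16 + 9 = 25, so c = 5.
Foci lie on the vertical axis through the center: (h, k ± c).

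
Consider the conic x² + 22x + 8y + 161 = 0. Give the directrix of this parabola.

Only x is squared. Complete the square in x: (x + 11)² = -8(y + 5).
Vertex (-11, -5); 4p = -8 so p = -2. Opens down.
Directrix is the horizontal line y = k − p = -5 − (-2) = -3.

y = -3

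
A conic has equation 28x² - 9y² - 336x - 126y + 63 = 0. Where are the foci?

(6 - √74, -7) and (6 + √74, -7)

Group the x- and y-terms: 28(x² - 12x) -9(y² + 14y) = -63
Complete the square: 28(x - 6)² -9(y + 7)² = -63 + 1008 - 441 = 504
Divide by 504: (x - 6)²/18 - (y + 7)²/56 = 1
Hyperbola, center (6, -7), transverse axis horizontal; a² = 18, b² = 56.
c² = a² + b² = 18 + 56 = 74, so c = √74.
Foci lie on the horizontal axis through the center: (h ± c, k).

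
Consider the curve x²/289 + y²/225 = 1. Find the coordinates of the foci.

(-8, 0) and (8, 0)

Center (0, 0). The larger denominator 289 sits under the x-term, so the major axis is horizontal; a² = 289, b² = 225.
c² = a² - b² = 289 - 225 = 64, so c = 8.
Foci lie on the horizontal axis through the center: (h ± c, k).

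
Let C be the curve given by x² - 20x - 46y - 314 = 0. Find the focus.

(10, 5/2)

Only x is squared. Complete the square in x: (x - 10)² = 46(y + 9).
Vertex (10, -9); 4p = 46 so p = 23/2. Opens up.
Focus is p units from the vertex along the axis: (h, k + p).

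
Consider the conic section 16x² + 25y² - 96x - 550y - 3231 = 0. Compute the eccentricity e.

Rearranging, 16(x² - 6x) + 25(y² - 22y) = 3231.
Completing the square gives 16(x - 3)² + 25(y - 11)² = 3231 + 144 + 3025 = 6400.
Divide by 6400: (x - 3)²/400 + (y - 11)²/256 = 1
Ellipse, center (3, 11), major axis horizontal; a² = 400, b² = 256.
c² = a² - b² = 144, so c = 12.
e = c/a = 12/20 = 3/5.

e = 3/5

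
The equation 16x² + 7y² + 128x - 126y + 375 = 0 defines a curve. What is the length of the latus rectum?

16(x² + 8x) + 7(y² - 18y) = -375
Complete the square: 16(x + 4)² + 7(y - 9)² = -375 + 256 + 567 = 448
Divide by 448: (x + 4)²/28 + (y - 9)²/64 = 1
Ellipse, center (-4, 9), major axis vertical; a² = 64, b² = 28.
Latus rectum length = 2b²/a = 2·28/8 = 7.

7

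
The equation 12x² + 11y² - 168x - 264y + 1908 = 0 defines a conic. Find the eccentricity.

e = √3/6

Group: 12(x² - 14x) + 11(y² - 24y) = -1908
Complete the square: 12(x - 7)² + 11(y - 12)² = -1908 + 588 + 1584 = 264
Dividing both sides by 264: (x - 7)²/22 + (y - 12)²/24 = 1
Ellipse, center (7, 12), major axis vertical; a² = 24, b² = 22.
c² = a² - b² = 2, so c = √2.
e = c/a = √2/2√6 = √3/6.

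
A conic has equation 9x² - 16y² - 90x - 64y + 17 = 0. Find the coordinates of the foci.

9(x² - 10x) -16(y² + 4y) = -17
Complete the square: 9(x - 5)² -16(y + 2)² = -17 + 225 - 64 = 144
Divide through by 144 to get (x - 5)²/16 - (y + 2)²/9 = 1.
Hyperbola, center (5, -2), transverse axis horizontal; a² = 16, b² = 9.
c² = a² + b² = 16 + 9 = 25, so c = 5.
Foci lie on the horizontal axis through the center: (h ± c, k).

(0, -2) and (10, -2)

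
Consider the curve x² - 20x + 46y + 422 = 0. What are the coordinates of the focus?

Only x is squared. Complete the square in x: (x - 10)² = -46(y + 7).
Vertex (10, -7); 4p = -46 so p = -23/2. Opens down.
Focus is p units from the vertex along the axis: (h, k + p).

(10, -37/2)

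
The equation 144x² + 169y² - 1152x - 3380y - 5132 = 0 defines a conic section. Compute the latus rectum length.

Rearranging, 144(x² - 8x) + 169(y² - 20y) = 5132.
144(x - 4)² + 169(y - 10)² = 5132 + 2304 + 16900 = 24336
Dividing both sides by 24336: (x - 4)²/169 + (y - 10)²/144 = 1
Ellipse, center (4, 10), major axis horizontal; a² = 169, b² = 144.
Latus rectum length = 2b²/a = 2·144/13 = 288/13.

288/13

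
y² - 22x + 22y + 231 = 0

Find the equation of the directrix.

Only y is squared. Complete the square in y: (y + 11)² = 22(x - 5).
Vertex (5, -11); 4p = 22 so p = 11/2. Opens right.
Directrix is the vertical line x = h − p = 5 − (11/2) = -1/2.

x = -1/2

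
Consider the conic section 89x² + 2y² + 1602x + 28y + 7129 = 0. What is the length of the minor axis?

Group: 89(x² + 18x) + 2(y² + 14y) = -7129
Complete the square: 89(x + 9)² + 2(y + 7)² = -7129 + 7209 + 98 = 178
Divide through by 178 to get (x + 9)²/2 + (y + 7)²/89 = 1.
Ellipse, center (-9, -7), major axis vertical; a² = 89, b² = 2.
b² = 2 so b = √2; the minor axis has length 2b = 2√2.

2√2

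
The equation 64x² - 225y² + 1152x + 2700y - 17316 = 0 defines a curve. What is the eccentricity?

64(x² + 18x) -225(y² - 12y) = 17316
Complete the square: 64(x + 9)² -225(y - 6)² = 17316 + 5184 - 8100 = 14400
Divide by 14400: (x + 9)²/225 - (y - 6)²/64 = 1
Hyperbola, center (-9, 6), transverse axis horizontal; a² = 225, b² = 64.
c² = a² + b² = 289, so c = 17.
e = c/a = 17/15.

e = 17/15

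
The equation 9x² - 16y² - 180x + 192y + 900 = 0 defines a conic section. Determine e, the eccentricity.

9(x² - 20x) -16(y² - 12y) = -900
Completing the square gives 9(x - 10)² -16(y - 6)² = -900 + 900 - 576 = -576.
Dividing both sides by -576: (y - 6)²/36 - (x - 10)²/64 = 1
Hyperbola, center (10, 6), transverse axis vertical; a² = 36, b² = 64.
c² = a² + b² = 100, so c = 10.
e = c/a = 10/6 = 5/3.

e = 5/3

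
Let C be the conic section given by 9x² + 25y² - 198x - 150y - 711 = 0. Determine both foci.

Rearranging, 9(x² - 22x) + 25(y² - 6y) = 711.
Complete the square in x and y: 9(x - 11)² + 25(y - 3)² = 711 + 1089 + 225 = 2025
Dividing both sides by 2025: (x - 11)²/225 + (y - 3)²/81 = 1
Ellipse, center (11, 3), major axis horizontal; a² = 225, b² = 81.
c² = a² - b² = 225 - 81 = 144, so c = 12.
Foci lie on the horizontal axis through the center: (h ± c, k).

(-1, 3) and (23, 3)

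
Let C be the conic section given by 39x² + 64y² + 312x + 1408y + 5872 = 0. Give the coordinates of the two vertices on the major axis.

Collect terms: 39(x² + 8x) + 64(y² + 22y) = -5872
39(x + 4)² + 64(y + 11)² = -5872 + 624 + 7744 = 2496
Divide through by 2496 to get (x + 4)²/64 + (y + 11)²/39 = 1.
Ellipse, center (-4, -11), major axis horizontal; a² = 64, b² = 39.
a = 8. Vertices at (h ± a, k).

(-12, -11) and (4, -11)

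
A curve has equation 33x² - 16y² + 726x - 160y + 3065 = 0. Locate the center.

33(x² + 22x) -16(y² + 10y) = -3065
Complete the square: 33(x + 11)² -16(y + 5)² = -3065 + 3993 - 400 = 528
Dividing both sides by 528: (x + 11)²/16 - (y + 5)²/33 = 1
Hyperbola with center (-11, -5).

(-11, -5)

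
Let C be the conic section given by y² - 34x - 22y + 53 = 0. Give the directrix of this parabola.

x = -21/2

Only y is squared. Complete the square in y: (y - 11)² = 34(x + 2).
Vertex (-2, 11); 4p = 34 so p = 17/2. Opens right.
Directrix is the vertical line x = h − p = -2 − (17/2) = -21/2.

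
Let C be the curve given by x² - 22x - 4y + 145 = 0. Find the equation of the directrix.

Only x is squared. Complete the square in x: (x - 11)² = 4(y - 6).
Vertex (11, 6); 4p = 4 so p = 1. Opens up.
Directrix is the horizontal line y = k − p = 6 − (1) = 5.

y = 5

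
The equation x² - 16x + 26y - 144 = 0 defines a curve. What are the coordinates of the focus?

Only x is squared. Complete the square in x: (x - 8)² = -26(y - 8).
Vertex (8, 8); 4p = -26 so p = -13/2. Opens down.
Focus is p units from the vertex along the axis: (h, k + p).

(8, 3/2)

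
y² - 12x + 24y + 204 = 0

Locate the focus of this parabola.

(8, -12)

Only y is squared. Complete the square in y: (y + 12)² = 12(x - 5).
Vertex (5, -12); 4p = 12 so p = 3. Opens right.
Focus is p units from the vertex along the axis: (h + p, k).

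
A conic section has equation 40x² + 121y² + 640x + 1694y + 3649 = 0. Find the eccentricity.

e = 9/11

Collect terms: 40(x² + 16x) + 121(y² + 14y) = -3649
Completing the square gives 40(x + 8)² + 121(y + 7)² = -3649 + 2560 + 5929 = 4840.
Dividing both sides by 4840: (x + 8)²/121 + (y + 7)²/40 = 1
Ellipse, center (-8, -7), major axis horizontal; a² = 121, b² = 40.
c² = a² - b² = 81, so c = 9.
e = c/a = 9/11.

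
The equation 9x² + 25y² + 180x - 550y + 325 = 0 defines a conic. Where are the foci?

(-26, 11) and (6, 11)

9(x² + 20x) + 25(y² - 22y) = -325
Complete the square: 9(x + 10)² + 25(y - 11)² = -325 + 900 + 3025 = 3600
Divide by 3600: (x + 10)²/400 + (y - 11)²/144 = 1
Ellipse, center (-10, 11), major axis horizontal; a² = 400, b² = 144.
c² = a² - b² = 400 - 144 = 256, so c = 16.
Foci lie on the horizontal axis through the center: (h ± c, k).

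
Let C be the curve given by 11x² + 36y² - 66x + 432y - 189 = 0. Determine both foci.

(-7, -6) and (13, -6)

Group: 11(x² - 6x) + 36(y² + 12y) = 189
Complete the square: 11(x - 3)² + 36(y + 6)² = 189 + 99 + 1296 = 1584
Dividing both sides by 1584: (x - 3)²/144 + (y + 6)²/44 = 1
Ellipse, center (3, -6), major axis horizontal; a² = 144, b² = 44.
c² = a² - b² = 144 - 44 = 100, so c = 10.
Foci lie on the horizontal axis through the center: (h ± c, k).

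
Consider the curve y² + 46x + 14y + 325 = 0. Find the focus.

Only y is squared. Complete the square in y: (y + 7)² = -46(x + 6).
Vertex (-6, -7); 4p = -46 so p = -23/2. Opens left.
Focus is p units from the vertex along the axis: (h + p, k).

(-35/2, -7)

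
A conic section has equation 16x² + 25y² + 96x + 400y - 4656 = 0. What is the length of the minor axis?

32

Rearranging, 16(x² + 6x) + 25(y² + 16y) = 4656.
Completing the square gives 16(x + 3)² + 25(y + 8)² = 4656 + 144 + 1600 = 6400.
Dividing both sides by 6400: (x + 3)²/400 + (y + 8)²/256 = 1
Ellipse, center (-3, -8), major axis horizontal; a² = 400, b² = 256.
b² = 256 so b = 16; the minor axis has length 2b = 32.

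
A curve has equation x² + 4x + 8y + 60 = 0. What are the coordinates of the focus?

(-2, -9)

Only x is squared. Complete the square in x: (x + 2)² = -8(y + 7).
Vertex (-2, -7); 4p = -8 so p = -2. Opens down.
Focus is p units from the vertex along the axis: (h, k + p).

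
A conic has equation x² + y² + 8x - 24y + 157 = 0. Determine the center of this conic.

Rearranging, (x² + 8x) + (y² - 24y) = -157.
Complete the square: (x + 4)² + (y - 12)² = -157 + 16 + 144 = 3
So (x + 4)² + (y - 12)² = 3.
Circle centered at (-4, 12) with r² = 3.

(-4, 12)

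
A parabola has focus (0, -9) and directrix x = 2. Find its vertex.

(1, -9)

The vertex is the midpoint between the focus and the directrix along the axis of symmetry.
Axis is horizontal (directrix is vertical). Vertex x-coordinate = (0 + 2)/2 = 1; y-coordinate = -9.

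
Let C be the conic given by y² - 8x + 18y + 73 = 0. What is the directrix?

x = -3

Only y is squared. Complete the square in y: (y + 9)² = 8(x + 1).
Vertex (-1, -9); 4p = 8 so p = 2. Opens right.
Directrix is the vertical line x = h − p = -1 − (2) = -3.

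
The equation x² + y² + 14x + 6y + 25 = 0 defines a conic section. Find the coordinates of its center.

(-7, -3)

(x² + 14x) + (y² + 6y) = -25
(x + 7)² + (y + 3)² = -25 + 49 + 9 = 33
So (x + 7)² + (y + 3)² = 33.
Circle centered at (-7, -3) with r² = 33.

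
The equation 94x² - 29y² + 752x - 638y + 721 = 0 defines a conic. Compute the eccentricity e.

e = √11562/94

94(x² + 8x) -29(y² + 22y) = -721
Complete the square: 94(x + 4)² -29(y + 11)² = -721 + 1504 - 3509 = -2726
Dividing both sides by -2726: (y + 11)²/94 - (x + 4)²/29 = 1
Hyperbola, center (-4, -11), transverse axis vertical; a² = 94, b² = 29.
c² = a² + b² = 123, so c = √123.
e = c/a = √123/√94 = √11562/94.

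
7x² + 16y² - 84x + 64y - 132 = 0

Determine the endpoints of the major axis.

(-2, -2) and (14, -2)

Group: 7(x² - 12x) + 16(y² + 4y) = 132
7(x - 6)² + 16(y + 2)² = 132 + 252 + 64 = 448
Divide through by 448 to get (x - 6)²/64 + (y + 2)²/28 = 1.
Ellipse, center (6, -2), major axis horizontal; a² = 64, b² = 28.
a = 8. Vertices at (h ± a, k).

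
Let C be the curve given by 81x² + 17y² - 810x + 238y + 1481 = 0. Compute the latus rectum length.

34/9

Group the x- and y-terms: 81(x² - 10x) + 17(y² + 14y) = -1481
81(x - 5)² + 17(y + 7)² = -1481 + 2025 + 833 = 1377
Divide through by 1377 to get (x - 5)²/17 + (y + 7)²/81 = 1.
Ellipse, center (5, -7), major axis vertical; a² = 81, b² = 17.
Latus rectum length = 2b²/a = 2·17/9 = 34/9.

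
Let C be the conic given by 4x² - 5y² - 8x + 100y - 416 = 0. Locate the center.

Rearranging, 4(x² - 2x) -5(y² - 20y) = 416.
Complete the square: 4(x - 1)² -5(y - 10)² = 416 + 4 - 500 = -80
Divide through by -80 to get (y - 10)²/16 - (x - 1)²/20 = 1.
Hyperbola with center (1, 10).

(1, 10)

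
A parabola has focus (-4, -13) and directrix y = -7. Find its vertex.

(-4, -10)

The vertex is the midpoint between the focus and the directrix along the axis of symmetry.
Axis is vertical (directrix is horizontal). Vertex y-coordinate = (-13 + (-7))/2 = -10; x-coordinate = -4.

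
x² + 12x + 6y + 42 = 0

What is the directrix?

Only x is squared. Complete the square in x: (x + 6)² = -6(y + 1).
Vertex (-6, -1); 4p = -6 so p = -3/2. Opens down.
Directrix is the horizontal line y = k − p = -1 − (-3/2) = 1/2.

y = 1/2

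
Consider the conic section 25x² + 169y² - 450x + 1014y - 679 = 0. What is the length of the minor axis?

Rearranging, 25(x² - 18x) + 169(y² + 6y) = 679.
Complete the square in x and y: 25(x - 9)² + 169(y + 3)² = 679 + 2025 + 1521 = 4225
Dividing both sides by 4225: (x - 9)²/169 + (y + 3)²/25 = 1
Ellipse, center (9, -3), major axis horizontal; a² = 169, b² = 25.
b² = 25 so b = 5; the minor axis has length 2b = 10.

10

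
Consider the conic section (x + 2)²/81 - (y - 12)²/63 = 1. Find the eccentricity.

e = 4/3

Center (-2, 12). The positive term is the x-term, so the transverse axis is horizontal; a² = 81, b² = 63.
c² = a² + b² = 144, so c = 12.
e = c/a = 12/9 = 4/3.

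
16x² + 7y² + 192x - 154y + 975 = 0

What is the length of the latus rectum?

Group: 16(x² + 12x) + 7(y² - 22y) = -975
16(x + 6)² + 7(y - 11)² = -975 + 576 + 847 = 448
Divide through by 448 to get (x + 6)²/28 + (y - 11)²/64 = 1.
Ellipse, center (-6, 11), major axis vertical; a² = 64, b² = 28.
Latus rectum length = 2b²/a = 2·28/8 = 7.

7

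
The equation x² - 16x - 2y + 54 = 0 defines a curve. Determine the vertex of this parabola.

Only x is squared. Complete the square in x: (x - 8)² = 2(y + 5).
Vertex (8, -5); 4p = 2 so p = 1/2. Opens up.

(8, -5)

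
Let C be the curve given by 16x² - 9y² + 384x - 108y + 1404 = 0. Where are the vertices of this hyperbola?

Group the x- and y-terms: 16(x² + 24x) -9(y² + 12y) = -1404
Complete the square: 16(x + 12)² -9(y + 6)² = -1404 + 2304 - 324 = 576
Dividing both sides by 576: (x + 12)²/36 - (y + 6)²/64 = 1
Hyperbola, center (-12, -6), transverse axis horizontal; a² = 36, b² = 64.
a = 6. Vertices at (h ± a, k).

(-18, -6) and (-6, -6)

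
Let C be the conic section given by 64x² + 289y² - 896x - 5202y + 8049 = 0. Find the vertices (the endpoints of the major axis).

(-10, 9) and (24, 9)

Collect terms: 64(x² - 14x) + 289(y² - 18y) = -8049
64(x - 7)² + 289(y - 9)² = -8049 + 3136 + 23409 = 18496
Divide by 18496: (x - 7)²/289 + (y - 9)²/64 = 1
Ellipse, center (7, 9), major axis horizontal; a² = 289, b² = 64.
a = 17. Vertices at (h ± a, k).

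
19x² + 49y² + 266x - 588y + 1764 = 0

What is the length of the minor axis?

Rearranging, 19(x² + 14x) + 49(y² - 12y) = -1764.
Completing the square gives 19(x + 7)² + 49(y - 6)² = -1764 + 931 + 1764 = 931.
Divide through by 931 to get (x + 7)²/49 + (y - 6)²/19 = 1.
Ellipse, center (-7, 6), major axis horizontal; a² = 49, b² = 19.
b² = 19 so b = √19; the minor axis has length 2b = 2√19.

2√19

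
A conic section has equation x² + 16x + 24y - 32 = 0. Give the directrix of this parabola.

y = 10

Only x is squared. Complete the square in x: (x + 8)² = -24(y - 4).
Vertex (-8, 4); 4p = -24 so p = -6. Opens down.
Directrix is the horizontal line y = k − p = 4 − (-6) = 10.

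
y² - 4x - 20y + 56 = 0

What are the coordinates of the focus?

Only y is squared. Complete the square in y: (y - 10)² = 4(x + 11).
Vertex (-11, 10); 4p = 4 so p = 1. Opens right.
Focus is p units from the vertex along the axis: (h + p, k).

(-10, 10)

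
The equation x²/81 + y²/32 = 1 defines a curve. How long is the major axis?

18

Center (0, 0). The larger denominator 81 sits under the x-term, so the major axis is horizontal; a² = 81, b² = 32.
a² = 81 so a = 9; the major axis has length 2a = 18.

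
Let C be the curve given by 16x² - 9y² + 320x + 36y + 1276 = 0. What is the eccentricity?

Group the x- and y-terms: 16(x² + 20x) -9(y² - 4y) = -1276
Complete the square: 16(x + 10)² -9(y - 2)² = -1276 + 1600 - 36 = 288
Divide by 288: (x + 10)²/18 - (y - 2)²/32 = 1
Hyperbola, center (-10, 2), transverse axis horizontal; a² = 18, b² = 32.
c² = a² + b² = 50, so c = 5√2.
e = c/a = 5√2/3√2 = 5/3.

e = 5/3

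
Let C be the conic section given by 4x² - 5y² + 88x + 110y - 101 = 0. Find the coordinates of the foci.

(-11, 8) and (-11, 14)

Group: 4(x² + 22x) -5(y² - 22y) = 101
Completing the square gives 4(x + 11)² -5(y - 11)² = 101 + 484 - 605 = -20.
Divide through by -20 to get (y - 11)²/4 - (x + 11)²/5 = 1.
Hyperbola, center (-11, 11), transverse axis vertical; a² = 4, b² = 5.
c² = a² + b² = 4 + 5 = 9, so c = 3.
Foci lie on the vertical axis through the center: (h, k ± c).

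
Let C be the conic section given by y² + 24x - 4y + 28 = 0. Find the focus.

(-7, 2)

Only y is squared. Complete the square in y: (y - 2)² = -24(x + 1).
Vertex (-1, 2); 4p = -24 so p = -6. Opens left.
Focus is p units from the vertex along the axis: (h + p, k).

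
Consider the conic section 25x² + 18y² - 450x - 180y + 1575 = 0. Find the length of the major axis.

Rearranging, 25(x² - 18x) + 18(y² - 10y) = -1575.
Complete the square: 25(x - 9)² + 18(y - 5)² = -1575 + 2025 + 450 = 900
Divide by 900: (x - 9)²/36 + (y - 5)²/50 = 1
Ellipse, center (9, 5), major axis vertical; a² = 50, b² = 36.
a² = 50 so a = 5√2; the major axis has length 2a = 10√2.

10√2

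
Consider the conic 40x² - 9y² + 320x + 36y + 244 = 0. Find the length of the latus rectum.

80/3

Group the x- and y-terms: 40(x² + 8x) -9(y² - 4y) = -244
Completing the square gives 40(x + 4)² -9(y - 2)² = -244 + 640 - 36 = 360.
Dividing both sides by 360: (x + 4)²/9 - (y - 2)²/40 = 1
Hyperbola, center (-4, 2), transverse axis horizontal; a² = 9, b² = 40.
Latus rectum length = 2b²/a = 2·40/3 = 80/3.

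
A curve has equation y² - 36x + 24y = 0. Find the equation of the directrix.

Only y is squared. Complete the square in y: (y + 12)² = 36(x + 4).
Vertex (-4, -12); 4p = 36 so p = 9. Opens right.
Directrix is the vertical line x = h − p = -4 − (9) = -13.

x = -13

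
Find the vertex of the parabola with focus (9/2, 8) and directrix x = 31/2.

The vertex is the midpoint between the focus and the directrix along the axis of symmetry.
Axis is horizontal (directrix is vertical). Vertex x-coordinate = (9/2 + 31/2)/2 = 10; y-coordinate = 8.

(10, 8)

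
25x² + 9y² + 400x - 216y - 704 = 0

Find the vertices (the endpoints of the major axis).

Collect terms: 25(x² + 16x) + 9(y² - 24y) = 704
Complete the square: 25(x + 8)² + 9(y - 12)² = 704 + 1600 + 1296 = 3600
Divide through by 3600 to get (x + 8)²/144 + (y - 12)²/400 = 1.
Ellipse, center (-8, 12), major axis vertical; a² = 400, b² = 144.
a = 20. Vertices at (h, k ± a).

(-8, -8) and (-8, 32)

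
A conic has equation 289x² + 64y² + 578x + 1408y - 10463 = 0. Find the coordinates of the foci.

Rearranging, 289(x² + 2x) + 64(y² + 22y) = 10463.
Complete the square in x and y: 289(x + 1)² + 64(y + 11)² = 10463 + 289 + 7744 = 18496
Dividing both sides by 18496: (x + 1)²/64 + (y + 11)²/289 = 1
Ellipse, center (-1, -11), major axis vertical; a² = 289, b² = 64.
c² = a² - b² = 289 - 64 = 225, so c = 15.
Foci lie on the vertical axis through the center: (h, k ± c).

(-1, -26) and (-1, 4)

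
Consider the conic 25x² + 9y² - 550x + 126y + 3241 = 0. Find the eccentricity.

Rearranging, 25(x² - 22x) + 9(y² + 14y) = -3241.
Complete the square: 25(x - 11)² + 9(y + 7)² = -3241 + 3025 + 441 = 225
Divide by 225: (x - 11)²/9 + (y + 7)²/25 = 1
Ellipse, center (11, -7), major axis vertical; a² = 25, b² = 9.
c² = a² - b² = 16, so c = 4.
e = c/a = 4/5.

e = 4/5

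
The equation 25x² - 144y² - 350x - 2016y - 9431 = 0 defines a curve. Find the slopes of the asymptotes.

5/12 and -5/12

Group the x- and y-terms: 25(x² - 14x) -144(y² + 14y) = 9431
Complete the square in x and y: 25(x - 7)² -144(y + 7)² = 9431 + 1225 - 7056 = 3600
Divide through by 3600 to get (x - 7)²/144 - (y + 7)²/25 = 1.
Hyperbola, center (7, -7), transverse axis horizontal; a² = 144, b² = 25.
For a horizontal hyperbola the asymptotes have slope ±b/a.
Here that is ±5/12.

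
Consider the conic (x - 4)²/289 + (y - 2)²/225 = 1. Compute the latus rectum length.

Center (4, 2). The larger denominator 289 sits under the x-term, so the major axis is horizontal; a² = 289, b² = 225.
Latus rectum length = 2b²/a = 2·225/17 = 450/17.

450/17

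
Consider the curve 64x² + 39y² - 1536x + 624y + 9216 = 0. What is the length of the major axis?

Group the x- and y-terms: 64(x² - 24x) + 39(y² + 16y) = -9216
Complete the square in x and y: 64(x - 12)² + 39(y + 8)² = -9216 + 9216 + 2496 = 2496
Dividing both sides by 2496: (x - 12)²/39 + (y + 8)²/64 = 1
Ellipse, center (12, -8), major axis vertical; a² = 64, b² = 39.
a² = 64 so a = 8; the major axis has length 2a = 16.

16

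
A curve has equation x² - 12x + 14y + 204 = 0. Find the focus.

Only x is squared. Complete the square in x: (x - 6)² = -14(y + 12).
Vertex (6, -12); 4p = -14 so p = -7/2. Opens down.
Focus is p units from the vertex along the axis: (h, k + p).

(6, -31/2)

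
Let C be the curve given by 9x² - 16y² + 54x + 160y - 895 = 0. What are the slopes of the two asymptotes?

3/4 and -3/4

Rearranging, 9(x² + 6x) -16(y² - 10y) = 895.
Completing the square gives 9(x + 3)² -16(y - 5)² = 895 + 81 - 400 = 576.
Dividing both sides by 576: (x + 3)²/64 - (y - 5)²/36 = 1
Hyperbola, center (-3, 5), transverse axis horizontal; a² = 64, b² = 36.
For a horizontal hyperbola the asymptotes have slope ±b/a.
Here that is ±6/8 = ±3/4.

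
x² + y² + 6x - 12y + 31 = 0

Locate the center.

(-3, 6)

Collect terms: (x² + 6x) + (y² - 12y) = -31
(x + 3)² + (y - 6)² = -31 + 9 + 36 = 14
So (x + 3)² + (y - 6)² = 14.
Circle centered at (-3, 6) with r² = 14.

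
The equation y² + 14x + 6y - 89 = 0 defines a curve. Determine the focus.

Only y is squared. Complete the square in y: (y + 3)² = -14(x - 7).
Vertex (7, -3); 4p = -14 so p = -7/2. Opens left.
Focus is p units from the vertex along the axis: (h + p, k).

(7/2, -3)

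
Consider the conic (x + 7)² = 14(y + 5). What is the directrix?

y = -17/2

Vertex (-7, -5); 4p = 14 so p = 7/2. Opens up.
Directrix is the horizontal line y = k − p = -5 − (7/2) = -17/2.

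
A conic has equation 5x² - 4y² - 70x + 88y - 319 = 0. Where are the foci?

Collect terms: 5(x² - 14x) -4(y² - 22y) = 319
5(x - 7)² -4(y - 11)² = 319 + 245 - 484 = 80
Dividing both sides by 80: (x - 7)²/16 - (y - 11)²/20 = 1
Hyperbola, center (7, 11), transverse axis horizontal; a² = 16, b² = 20.
c² = a² + b² = 16 + 20 = 36, so c = 6.
Foci lie on the horizontal axis through the center: (h ± c, k).

(1, 11) and (13, 11)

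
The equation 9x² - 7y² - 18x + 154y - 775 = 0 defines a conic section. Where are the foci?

Collect terms: 9(x² - 2x) -7(y² - 22y) = 775
Complete the square in x and y: 9(x - 1)² -7(y - 11)² = 775 + 9 - 847 = -63
Divide through by -63 to get (y - 11)²/9 - (x - 1)²/7 = 1.
Hyperbola, center (1, 11), transverse axis vertical; a² = 9, b² = 7.
c² = a² + b² = 9 + 7 = 16, so c = 4.
Foci lie on the vertical axis through the center: (h, k ± c).

(1, 7) and (1, 15)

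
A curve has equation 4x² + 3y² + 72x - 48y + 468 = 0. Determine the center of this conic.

Rearranging, 4(x² + 18x) + 3(y² - 16y) = -468.
Completing the square gives 4(x + 9)² + 3(y - 8)² = -468 + 324 + 192 = 48.
Divide by 48: (x + 9)²/12 + (y - 8)²/16 = 1
Ellipse with center (-9, 8).

(-9, 8)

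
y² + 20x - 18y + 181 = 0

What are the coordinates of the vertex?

(-5, 9)

Only y is squared. Complete the square in y: (y - 9)² = -20(x + 5).
Vertex (-5, 9); 4p = -20 so p = -5. Opens left.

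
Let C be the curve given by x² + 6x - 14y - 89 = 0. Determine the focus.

(-3, -7/2)

Only x is squared. Complete the square in x: (x + 3)² = 14(y + 7).
Vertex (-3, -7); 4p = 14 so p = 7/2. Opens up.
Focus is p units from the vertex along the axis: (h, k + p).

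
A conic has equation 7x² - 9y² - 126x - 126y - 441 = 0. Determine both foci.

Rearranging, 7(x² - 18x) -9(y² + 14y) = 441.
Complete the square in x and y: 7(x - 9)² -9(y + 7)² = 441 + 567 - 441 = 567
Divide through by 567 to get (x - 9)²/81 - (y + 7)²/63 = 1.
Hyperbola, center (9, -7), transverse axis horizontal; a² = 81, b² = 63.
c² = a² + b² = 81 + 63 = 144, so c = 12.
Foci lie on the horizontal axis through the center: (h ± c, k).

(-3, -7) and (21, -7)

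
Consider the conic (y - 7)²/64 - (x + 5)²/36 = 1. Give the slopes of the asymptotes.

Center (-5, 7). The positive term is the y-term, so the transverse axis is vertical; a² = 64, b² = 36.
For a vertical hyperbola the asymptotes have slope ±a/b.
Here that is ±8/6 = ±4/3.

4/3 and -4/3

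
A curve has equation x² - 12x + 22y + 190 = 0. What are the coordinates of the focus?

(6, -25/2)

Only x is squared. Complete the square in x: (x - 6)² = -22(y + 7).
Vertex (6, -7); 4p = -22 so p = -11/2. Opens down.
Focus is p units from the vertex along the axis: (h, k + p).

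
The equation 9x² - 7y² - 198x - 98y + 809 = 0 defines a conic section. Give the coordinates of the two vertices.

(11, -10) and (11, -4)

Group: 9(x² - 22x) -7(y² + 14y) = -809
9(x - 11)² -7(y + 7)² = -809 + 1089 - 343 = -63
Dividing both sides by -63: (y + 7)²/9 - (x - 11)²/7 = 1
Hyperbola, center (11, -7), transverse axis vertical; a² = 9, b² = 7.
a = 3. Vertices at (h, k ± a).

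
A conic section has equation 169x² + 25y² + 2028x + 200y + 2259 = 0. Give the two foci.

Group: 169(x² + 12x) + 25(y² + 8y) = -2259
Complete the square: 169(x + 6)² + 25(y + 4)² = -2259 + 6084 + 400 = 4225
Divide by 4225: (x + 6)²/25 + (y + 4)²/169 = 1
Ellipse, center (-6, -4), major axis vertical; a² = 169, b² = 25.
c² = a² - b² = 169 - 25 = 144, so c = 12.
Foci lie on the vertical axis through the center: (h, k ± c).

(-6, -16) and (-6, 8)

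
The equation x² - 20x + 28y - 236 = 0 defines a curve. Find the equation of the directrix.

y = 19

Only x is squared. Complete the square in x: (x - 10)² = -28(y - 12).
Vertex (10, 12); 4p = -28 so p = -7. Opens down.
Directrix is the horizontal line y = k − p = 12 − (-7) = 19.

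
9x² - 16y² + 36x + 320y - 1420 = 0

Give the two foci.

(-2, 5) and (-2, 15)

Group: 9(x² + 4x) -16(y² - 20y) = 1420
Completing the square gives 9(x + 2)² -16(y - 10)² = 1420 + 36 - 1600 = -144.
Divide by -144: (y - 10)²/9 - (x + 2)²/16 = 1
Hyperbola, center (-2, 10), transverse axis vertical; a² = 9, b² = 16.
c² = a² + b² = 9 + 16 = 25, so c = 5.
Foci lie on the vertical axis through the center: (h, k ± c).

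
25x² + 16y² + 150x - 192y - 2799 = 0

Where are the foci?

Collect terms: 25(x² + 6x) + 16(y² - 12y) = 2799
Complete the square in x and y: 25(x + 3)² + 16(y - 6)² = 2799 + 225 + 576 = 3600
Divide by 3600: (x + 3)²/144 + (y - 6)²/225 = 1
Ellipse, center (-3, 6), major axis vertical; a² = 225, b² = 144.
c² = a² - b² = 225 - 144 = 81, so c = 9.
Foci lie on the vertical axis through the center: (h, k ± c).

(-3, -3) and (-3, 15)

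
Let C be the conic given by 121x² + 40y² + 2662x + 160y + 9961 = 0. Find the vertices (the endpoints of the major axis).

Collect terms: 121(x² + 22x) + 40(y² + 4y) = -9961
Completing the square gives 121(x + 11)² + 40(y + 2)² = -9961 + 14641 + 160 = 4840.
Divide through by 4840 to get (x + 11)²/40 + (y + 2)²/121 = 1.
Ellipse, center (-11, -2), major axis vertical; a² = 121, b² = 40.
a = 11. Vertices at (h, k ± a).

(-11, -13) and (-11, 9)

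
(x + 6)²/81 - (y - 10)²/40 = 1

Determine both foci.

Center (-6, 10). The positive term is the x-term, so the transverse axis is horizontal; a² = 81, b² = 40.
c² = a² + b² = 81 + 40 = 121, so c = 11.
Foci lie on the horizontal axis through the center: (h ± c, k).

(-17, 10) and (5, 10)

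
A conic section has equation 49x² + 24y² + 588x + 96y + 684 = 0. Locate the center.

(-6, -2)

Rearranging, 49(x² + 12x) + 24(y² + 4y) = -684.
Complete the square in x and y: 49(x + 6)² + 24(y + 2)² = -684 + 1764 + 96 = 1176
Divide by 1176: (x + 6)²/24 + (y + 2)²/49 = 1
Ellipse with center (-6, -2).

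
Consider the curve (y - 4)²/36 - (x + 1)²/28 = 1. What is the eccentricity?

e = 4/3

Center (-1, 4). The positive term is the y-term, so the transverse axis is vertical; a² = 36, b² = 28.
c² = a² + b² = 64, so c = 8.
e = c/a = 8/6 = 4/3.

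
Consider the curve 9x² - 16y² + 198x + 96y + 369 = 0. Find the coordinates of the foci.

Group the x- and y-terms: 9(x² + 22x) -16(y² - 6y) = -369
9(x + 11)² -16(y - 3)² = -369 + 1089 - 144 = 576
Divide through by 576 to get (x + 11)²/64 - (y - 3)²/36 = 1.
Hyperbola, center (-11, 3), transverse axis horizontal; a² = 64, b² = 36.
c² = a² + b² = 64 + 36 = 100, so c = 10.
Foci lie on the horizontal axis through the center: (h ± c, k).

(-21, 3) and (-1, 3)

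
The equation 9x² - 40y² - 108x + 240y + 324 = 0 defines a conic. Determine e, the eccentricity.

9(x² - 12x) -40(y² - 6y) = -324
Completing the square gives 9(x - 6)² -40(y - 3)² = -324 + 324 - 360 = -360.
Dividing both sides by -360: (y - 3)²/9 - (x - 6)²/40 = 1
Hyperbola, center (6, 3), transverse axis vertical; a² = 9, b² = 40.
c² = a² + b² = 49, so c = 7.
e = c/a = 7/3.

e = 7/3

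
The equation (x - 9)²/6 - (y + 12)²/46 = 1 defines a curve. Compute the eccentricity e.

e = √78/3

Center (9, -12). The positive term is the x-term, so the transverse axis is horizontal; a² = 6, b² = 46.
c² = a² + b² = 52, so c = 2√13.
e = c/a = 2√13/√6 = √78/3.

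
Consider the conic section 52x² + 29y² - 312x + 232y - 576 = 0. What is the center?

Group: 52(x² - 6x) + 29(y² + 8y) = 576
Complete the square in x and y: 52(x - 3)² + 29(y + 4)² = 576 + 468 + 464 = 1508
Divide through by 1508 to get (x - 3)²/29 + (y + 4)²/52 = 1.
Ellipse with center (3, -4).

(3, -4)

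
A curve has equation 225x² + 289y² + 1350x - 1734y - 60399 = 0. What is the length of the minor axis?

30

Group the x- and y-terms: 225(x² + 6x) + 289(y² - 6y) = 60399
225(x + 3)² + 289(y - 3)² = 60399 + 2025 + 2601 = 65025
Dividing both sides by 65025: (x + 3)²/289 + (y - 3)²/225 = 1
Ellipse, center (-3, 3), major axis horizontal; a² = 289, b² = 225.
b² = 225 so b = 15; the minor axis has length 2b = 30.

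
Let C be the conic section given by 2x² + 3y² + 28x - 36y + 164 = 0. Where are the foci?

Rearranging, 2(x² + 14x) + 3(y² - 12y) = -164.
Completing the square gives 2(x + 7)² + 3(y - 6)² = -164 + 98 + 108 = 42.
Divide by 42: (x + 7)²/21 + (y - 6)²/14 = 1
Ellipse, center (-7, 6), major axis horizontal; a² = 21, b² = 14.
c² = a² - b² = 21 - 14 = 7, so c = √7.
Foci lie on the horizontal axis through the center: (h ± c, k).

(-7 - √7, 6) and (-7 + √7, 6)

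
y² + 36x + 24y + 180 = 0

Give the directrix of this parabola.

Only y is squared. Complete the square in y: (y + 12)² = -36(x + 1).
Vertex (-1, -12); 4p = -36 so p = -9. Opens left.
Directrix is the vertical line x = h − p = -1 − (-9) = 8.

x = 8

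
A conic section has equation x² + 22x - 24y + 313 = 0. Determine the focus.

(-11, 14)

Only x is squared. Complete the square in x: (x + 11)² = 24(y - 8).
Vertex (-11, 8); 4p = 24 so p = 6. Opens up.
Focus is p units from the vertex along the axis: (h, k + p).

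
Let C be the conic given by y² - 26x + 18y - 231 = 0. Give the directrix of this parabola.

Only y is squared. Complete the square in y: (y + 9)² = 26(x + 12).
Vertex (-12, -9); 4p = 26 so p = 13/2. Opens right.
Directrix is the vertical line x = h − p = -12 − (13/2) = -37/2.

x = -37/2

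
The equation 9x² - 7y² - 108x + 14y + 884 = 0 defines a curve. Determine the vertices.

9(x² - 12x) -7(y² - 2y) = -884
Completing the square gives 9(x - 6)² -7(y - 1)² = -884 + 324 - 7 = -567.
Dividing both sides by -567: (y - 1)²/81 - (x - 6)²/63 = 1
Hyperbola, center (6, 1), transverse axis vertical; a² = 81, b² = 63.
a = 9. Vertices at (h, k ± a).

(6, -8) and (6, 10)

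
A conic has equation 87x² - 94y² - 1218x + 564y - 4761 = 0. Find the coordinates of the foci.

87(x² - 14x) -94(y² - 6y) = 4761
Completing the square gives 87(x - 7)² -94(y - 3)² = 4761 + 4263 - 846 = 8178.
Divide by 8178: (x - 7)²/94 - (y - 3)²/87 = 1
Hyperbola, center (7, 3), transverse axis horizontal; a² = 94, b² = 87.
c² = a² + b² = 94 + 87 = 181, so c = √181.
Foci lie on the horizontal axis through the center: (h ± c, k).

(7 - √181, 3) and (7 + √181, 3)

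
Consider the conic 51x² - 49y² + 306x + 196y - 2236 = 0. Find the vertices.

(-10, 2) and (4, 2)

Group: 51(x² + 6x) -49(y² - 4y) = 2236
Completing the square gives 51(x + 3)² -49(y - 2)² = 2236 + 459 - 196 = 2499.
Divide through by 2499 to get (x + 3)²/49 - (y - 2)²/51 = 1.
Hyperbola, center (-3, 2), transverse axis horizontal; a² = 49, b² = 51.
a = 7. Vertices at (h ± a, k).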